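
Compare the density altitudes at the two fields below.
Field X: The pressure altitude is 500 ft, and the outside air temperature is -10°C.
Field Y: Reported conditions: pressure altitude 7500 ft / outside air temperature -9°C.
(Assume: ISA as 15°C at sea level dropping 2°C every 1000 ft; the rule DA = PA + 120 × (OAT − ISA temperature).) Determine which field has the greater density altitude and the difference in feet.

Field X: ISA temp = 14°C, deviation -24°C, DA = 500 + 120 × (-24) = -2380 ft.
Field Y: ISA temp = 0°C, deviation -9°C, DA = 7500 + 120 × (-9) = 6420 ft.
Field Y is higher by 6420 − (-2380) = 8800 ft.

Field Y by 8800 ft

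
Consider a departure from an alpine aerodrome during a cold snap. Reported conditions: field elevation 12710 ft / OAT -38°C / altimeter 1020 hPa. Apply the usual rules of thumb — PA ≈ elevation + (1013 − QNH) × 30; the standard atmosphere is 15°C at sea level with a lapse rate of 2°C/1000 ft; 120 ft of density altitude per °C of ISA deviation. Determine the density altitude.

Pressure altitude = 12710 + (1013 − 1020) × 30 = 12710 + (-210) = 12500 ft.
ISA temperature at 12500 ft = 15 − 2 × (12500/1000) = -10°C.
ISA deviation = -38 − (-10) = -28°C.
Density altitude = 12500 + 120 × (-28) = 9140 ft.

9140 ft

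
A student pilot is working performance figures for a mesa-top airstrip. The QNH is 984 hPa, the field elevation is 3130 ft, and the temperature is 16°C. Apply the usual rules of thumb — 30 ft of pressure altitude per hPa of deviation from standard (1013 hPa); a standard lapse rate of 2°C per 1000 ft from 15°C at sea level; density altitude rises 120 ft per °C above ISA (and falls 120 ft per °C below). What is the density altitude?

Pressure altitude = 3130 + (1013 − 984) × 30 = 3130 + (+870) = 4000 ft.
ISA temperature at 4000 ft = 15 − 2 × (4000/1000) = 7°C.
ISA deviation = 16 − 7 = +9°C.
Density altitude = 4000 + 120 × (9) = 5080 ft.

5080 ft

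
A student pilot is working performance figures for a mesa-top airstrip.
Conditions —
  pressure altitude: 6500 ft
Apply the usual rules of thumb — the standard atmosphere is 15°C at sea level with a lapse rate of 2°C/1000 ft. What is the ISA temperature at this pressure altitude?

ISA temperature = 15 − 2 × (6500/1000) = 15 − 13 = 2°C.

2°C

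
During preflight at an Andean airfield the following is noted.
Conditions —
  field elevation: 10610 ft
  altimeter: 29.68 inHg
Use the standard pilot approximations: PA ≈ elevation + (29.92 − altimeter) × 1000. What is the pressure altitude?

10850 ft

Pressure correction = (29.92 − 29.68) × 1000 = +240 ft.
Pressure altitude = 10610 + (+240) = 10850 ft.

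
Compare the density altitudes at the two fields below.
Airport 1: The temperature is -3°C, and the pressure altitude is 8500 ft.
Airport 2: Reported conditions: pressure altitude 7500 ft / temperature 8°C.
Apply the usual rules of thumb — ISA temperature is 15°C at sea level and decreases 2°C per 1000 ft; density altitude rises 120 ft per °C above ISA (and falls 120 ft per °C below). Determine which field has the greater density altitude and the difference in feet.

Airport 1: ISA temp = -2°C, deviation -1°C, DA = 8500 + 120 × (-1) = 8380 ft.
Airport 2: ISA temp = 0°C, deviation +8°C, DA = 7500 + 120 × 8 = 8460 ft.
Airport 2 is higher by 8460 − 8380 = 80 ft.

Airport 2 by 80 ft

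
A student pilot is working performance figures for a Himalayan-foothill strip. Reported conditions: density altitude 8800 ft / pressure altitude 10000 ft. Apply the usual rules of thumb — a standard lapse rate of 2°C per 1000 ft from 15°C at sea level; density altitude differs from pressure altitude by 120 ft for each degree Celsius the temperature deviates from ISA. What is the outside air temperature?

-15°C

Density altitude − pressure altitude = 8800 − 10000 = -1200 ft.
At 120 ft/°C that is an ISA deviation of -1200/120 = -10°C.
ISA temperature at 10000 ft = 15 − 2 × (10000/1000) = -5°C.
OAT = ISA + deviation = -5 + (-10) = -15°C.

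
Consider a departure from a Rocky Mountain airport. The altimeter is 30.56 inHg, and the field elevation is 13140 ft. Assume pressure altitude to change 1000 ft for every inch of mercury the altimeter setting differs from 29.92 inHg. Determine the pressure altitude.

Pressure correction = (29.92 − 30.56) × 1000 = -640 ft.
Pressure altitude = 13140 + (-640) = 12500 ft.

12500 ft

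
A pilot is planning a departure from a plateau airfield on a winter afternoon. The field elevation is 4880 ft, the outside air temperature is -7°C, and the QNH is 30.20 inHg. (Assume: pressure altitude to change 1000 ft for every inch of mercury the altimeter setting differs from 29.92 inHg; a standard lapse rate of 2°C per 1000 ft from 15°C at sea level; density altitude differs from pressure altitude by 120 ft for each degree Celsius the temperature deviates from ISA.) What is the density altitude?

3064 ft

Pressure altitude = 4880 + (29.92 − 30.20) × 1000 = 4880 + (-280) = 4600 ft.
ISA temperature at 4600 ft = 15 − 2 × (4600/1000) = 5.8°C.
ISA deviation = -7 − 5.8 = -12.8°C.
Density altitude = 4600 + 120 × (-12.8) = 3064 ft.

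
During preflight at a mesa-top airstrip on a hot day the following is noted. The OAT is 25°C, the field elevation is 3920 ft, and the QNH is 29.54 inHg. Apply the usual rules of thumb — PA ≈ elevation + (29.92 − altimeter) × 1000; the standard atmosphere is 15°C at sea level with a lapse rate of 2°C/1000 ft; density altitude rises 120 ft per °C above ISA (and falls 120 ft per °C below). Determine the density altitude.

Pressure altitude = 3920 + (29.92 − 29.54) × 1000 = 3920 + (+380) = 4300 ft.
ISA temperature at 4300 ft = 15 − 2 × (4300/1000) = 6.4°C.
ISA deviation = 25 − 6.4 = +18.6°C.
Density altitude = 4300 + 120 × (18.6) = 6532 ft.

6532 ft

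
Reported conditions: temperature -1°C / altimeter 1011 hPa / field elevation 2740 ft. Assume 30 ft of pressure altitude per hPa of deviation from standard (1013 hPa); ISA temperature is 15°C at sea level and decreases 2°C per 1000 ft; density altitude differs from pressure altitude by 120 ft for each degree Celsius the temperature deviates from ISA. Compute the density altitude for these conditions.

1552 ft

Pressure altitude = 2740 + (1013 − 1011) × 30 = 2740 + (+60) = 2800 ft.
ISA temperature at 2800 ft = 15 − 2 × (2800/1000) = 9.4°C.
ISA deviation = -1 − 9.4 = -10.4°C.
Density altitude = 2800 + 120 × (-10.4) = 1552 ft.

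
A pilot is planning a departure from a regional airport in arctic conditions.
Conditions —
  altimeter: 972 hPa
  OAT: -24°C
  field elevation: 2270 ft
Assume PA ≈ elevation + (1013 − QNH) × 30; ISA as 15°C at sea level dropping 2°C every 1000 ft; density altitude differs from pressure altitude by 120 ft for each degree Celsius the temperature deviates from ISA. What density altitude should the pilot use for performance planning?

Pressure altitude = 2270 + (1013 − 972) × 30 = 2270 + (+1230) = 3500 ft.
ISA temperature at 3500 ft = 15 − 2 × (3500/1000) = 8°C.
ISA deviation = -24 − 8 = -32°C.
Density altitude = 3500 + 120 × (-32) = -340 ft.

-340 ft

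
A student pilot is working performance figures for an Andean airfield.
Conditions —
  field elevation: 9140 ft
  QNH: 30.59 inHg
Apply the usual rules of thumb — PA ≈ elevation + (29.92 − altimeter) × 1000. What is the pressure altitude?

8470 ft

Pressure correction = (29.92 − 30.59) × 1000 = -670 ft.
Pressure altitude = 9140 + (-670) = 8470 ft.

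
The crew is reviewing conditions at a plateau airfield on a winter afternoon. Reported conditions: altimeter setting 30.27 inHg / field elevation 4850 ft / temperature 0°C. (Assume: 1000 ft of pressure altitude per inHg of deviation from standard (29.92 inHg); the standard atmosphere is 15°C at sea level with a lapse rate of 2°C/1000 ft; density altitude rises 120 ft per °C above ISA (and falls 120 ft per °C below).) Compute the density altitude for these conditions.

3780 ft

Pressure altitude = 4850 + (29.92 − 30.27) × 1000 = 4850 + (-350) = 4500 ft.
ISA temperature at 4500 ft = 15 − 2 × (4500/1000) = 6°C.
ISA deviation = 0 − 6 = -6°C.
Density altitude = 4500 + 120 × (-6) = 3780 ft.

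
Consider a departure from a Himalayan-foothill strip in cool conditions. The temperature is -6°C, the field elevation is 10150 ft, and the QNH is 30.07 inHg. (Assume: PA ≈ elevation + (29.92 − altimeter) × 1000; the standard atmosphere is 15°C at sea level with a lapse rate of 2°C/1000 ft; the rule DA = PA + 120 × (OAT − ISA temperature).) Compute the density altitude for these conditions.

9880 ft

Pressure altitude = 10150 + (29.92 − 30.07) × 1000 = 10150 + (-150) = 10000 ft.
ISA temperature at 10000 ft = 15 − 2 × (10000/1000) = -5°C.
ISA deviation = -6 − (-5) = -1°C.
Density altitude = 10000 + 120 × (-1) = 9880 ft.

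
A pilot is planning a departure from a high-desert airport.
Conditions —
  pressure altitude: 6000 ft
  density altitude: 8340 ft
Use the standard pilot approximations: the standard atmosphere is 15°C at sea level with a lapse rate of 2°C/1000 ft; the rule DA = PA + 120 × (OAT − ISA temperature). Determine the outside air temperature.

22.5°C

Density altitude − pressure altitude = 8340 − 6000 = +2340 ft.
At 120 ft/°C that is an ISA deviation of 2340/120 = +19.5°C.
ISA temperature at 6000 ft = 15 − 2 × (6000/1000) = 3°C.
OAT = ISA + deviation = 3 + (+19.5) = 22.5°C.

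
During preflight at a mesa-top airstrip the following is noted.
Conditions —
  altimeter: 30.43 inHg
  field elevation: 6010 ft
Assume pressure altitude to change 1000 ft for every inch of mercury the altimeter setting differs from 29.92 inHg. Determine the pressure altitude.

5500 ft

Pressure correction = (29.92 − 30.43) × 1000 = -510 ft.
Pressure altitude = 6010 + (-510) = 5500 ft.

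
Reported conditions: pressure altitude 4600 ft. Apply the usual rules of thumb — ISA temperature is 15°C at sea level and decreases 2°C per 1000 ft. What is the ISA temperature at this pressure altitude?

ISA temperature = 15 − 2 × (4600/1000) = 15 − 9.2 = 5.8°C.

5.8°C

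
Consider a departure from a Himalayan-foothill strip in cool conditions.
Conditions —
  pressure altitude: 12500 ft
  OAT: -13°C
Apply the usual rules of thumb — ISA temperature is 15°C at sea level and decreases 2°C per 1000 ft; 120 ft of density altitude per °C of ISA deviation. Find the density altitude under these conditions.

12140 ft

ISA temperature at 12500 ft = 15 − 2 × (12500/1000) = -10°C.
ISA deviation = -13 − (-10) = -3°C.
Density altitude = 12500 + 120 × (-3) = 12500 + (-360) = 12140 ft.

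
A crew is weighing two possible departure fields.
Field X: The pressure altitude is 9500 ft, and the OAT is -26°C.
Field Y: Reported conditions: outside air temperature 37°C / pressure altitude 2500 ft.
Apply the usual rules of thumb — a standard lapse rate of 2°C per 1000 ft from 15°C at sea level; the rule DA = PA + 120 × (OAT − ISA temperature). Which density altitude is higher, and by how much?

Field X: ISA temp = -4°C, deviation -22°C, DA = 9500 + 120 × (-22) = 6860 ft.
Field Y: ISA temp = 10°C, deviation +27°C, DA = 2500 + 120 × 27 = 5740 ft.
Field X is higher by 6860 − 5740 = 1120 ft.

Field X by 1120 ft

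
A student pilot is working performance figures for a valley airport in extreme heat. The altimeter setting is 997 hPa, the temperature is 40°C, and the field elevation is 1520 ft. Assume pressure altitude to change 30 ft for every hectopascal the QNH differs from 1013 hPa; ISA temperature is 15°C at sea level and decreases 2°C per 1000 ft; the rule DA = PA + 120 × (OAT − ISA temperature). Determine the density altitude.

Pressure altitude = 1520 + (1013 − 997) × 30 = 1520 + (+480) = 2000 ft.
ISA temperature at 2000 ft = 15 − 2 × (2000/1000) = 11°C.
ISA deviation = 40 − 11 = +29°C.
Density altitude = 2000 + 120 × (29) = 5480 ft.

5480 ft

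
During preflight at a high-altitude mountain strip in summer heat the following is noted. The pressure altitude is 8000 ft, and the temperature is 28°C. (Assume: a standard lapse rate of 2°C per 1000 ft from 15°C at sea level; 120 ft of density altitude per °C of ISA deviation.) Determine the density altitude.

ISA temperature at 8000 ft = 15 − 2 × (8000/1000) = -1°C.
ISA deviation = 28 − (-1) = +29°C.
Density altitude = 8000 + 120 × (29) = 8000 + (+3480) = 11480 ft.

11480 ft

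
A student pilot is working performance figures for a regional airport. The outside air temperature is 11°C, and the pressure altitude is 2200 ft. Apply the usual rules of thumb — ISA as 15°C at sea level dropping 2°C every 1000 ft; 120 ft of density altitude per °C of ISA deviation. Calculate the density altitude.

ISA temperature at 2200 ft = 15 − 2 × (2200/1000) = 10.6°C.
ISA deviation = 11 − 10.6 = +0.4°C.
Density altitude = 2200 + 120 × (0.4) = 2200 + (+48) = 2248 ft.

2248 ft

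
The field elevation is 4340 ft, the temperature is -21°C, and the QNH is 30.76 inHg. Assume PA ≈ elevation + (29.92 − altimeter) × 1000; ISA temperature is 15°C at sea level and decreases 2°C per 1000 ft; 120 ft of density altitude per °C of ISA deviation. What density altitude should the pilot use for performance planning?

Pressure altitude = 4340 + (29.92 − 30.76) × 1000 = 4340 + (-840) = 3500 ft.
ISA temperature at 3500 ft = 15 − 2 × (3500/1000) = 8°C.
ISA deviation = -21 − 8 = -29°C.
Density altitude = 3500 + 120 × (-29) = 20 ft.

20 ft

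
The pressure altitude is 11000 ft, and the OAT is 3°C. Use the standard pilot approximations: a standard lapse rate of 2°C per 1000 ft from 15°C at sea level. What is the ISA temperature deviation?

ISA+10°C

ISA temperature at 11000 ft = 15 − 2 × (11000/1000) = -7°C.
Deviation = OAT − ISA = 3 − (-7) = +10°C.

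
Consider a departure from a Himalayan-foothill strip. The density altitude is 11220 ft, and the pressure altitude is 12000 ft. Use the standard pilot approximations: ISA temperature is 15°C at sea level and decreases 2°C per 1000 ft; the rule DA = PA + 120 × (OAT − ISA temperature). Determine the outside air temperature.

-15.5°C

Density altitude − pressure altitude = 11220 − 12000 = -780 ft.
At 120 ft/°C that is an ISA deviation of -780/120 = -6.5°C.
ISA temperature at 12000 ft = 15 − 2 × (12000/1000) = -9°C.
OAT = ISA + deviation = -9 + (-6.5) = -15.5°C.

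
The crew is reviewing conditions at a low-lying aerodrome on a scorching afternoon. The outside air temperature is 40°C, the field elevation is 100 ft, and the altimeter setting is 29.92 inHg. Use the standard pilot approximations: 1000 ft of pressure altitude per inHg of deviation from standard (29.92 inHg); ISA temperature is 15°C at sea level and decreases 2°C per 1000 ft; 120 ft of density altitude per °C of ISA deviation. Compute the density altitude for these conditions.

Pressure altitude = 100 + (29.92 − 29.92) × 1000 = 100 + (0) = 100 ft.
ISA temperature at 100 ft = 15 − 2 × (100/1000) = 14.8°C.
ISA deviation = 40 − 14.8 = +25.2°C.
Density altitude = 100 + 120 × (25.2) = 3124 ft.

3124 ft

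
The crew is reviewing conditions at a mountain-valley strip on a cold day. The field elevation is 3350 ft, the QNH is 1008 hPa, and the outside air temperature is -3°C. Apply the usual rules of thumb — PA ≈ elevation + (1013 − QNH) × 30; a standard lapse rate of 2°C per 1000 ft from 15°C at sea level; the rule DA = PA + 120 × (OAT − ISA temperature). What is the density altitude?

Pressure altitude = 3350 + (1013 − 1008) × 30 = 3350 + (+150) = 3500 ft.
ISA temperature at 3500 ft = 15 − 2 × (3500/1000) = 8°C.
ISA deviation = -3 − 8 = -11°C.
Density altitude = 3500 + 120 × (-11) = 2180 ft.

2180 ft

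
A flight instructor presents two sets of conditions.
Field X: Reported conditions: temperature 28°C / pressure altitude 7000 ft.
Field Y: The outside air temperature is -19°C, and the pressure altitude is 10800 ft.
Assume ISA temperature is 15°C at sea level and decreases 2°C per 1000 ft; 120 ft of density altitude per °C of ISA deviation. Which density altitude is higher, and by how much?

Field X: ISA temp = 1°C, deviation +27°C, DA = 7000 + 120 × 27 = 10240 ft.
Field Y: ISA temp = -6.6°C, deviation -12.4°C, DA = 10800 + 120 × (-12.4) = 9312 ft.
Field X is higher by 10240 − 9312 = 928 ft.

Field X by 928 ft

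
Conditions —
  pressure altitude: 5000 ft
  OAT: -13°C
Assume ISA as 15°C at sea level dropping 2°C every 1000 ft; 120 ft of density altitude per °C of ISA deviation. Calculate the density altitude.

2840 ft

ISA temperature at 5000 ft = 15 − 2 × (5000/1000) = 5°C.
ISA deviation = -13 − 5 = -18°C.
Density altitude = 5000 + 120 × (-18) = 5000 + (-2160) = 2840 ft.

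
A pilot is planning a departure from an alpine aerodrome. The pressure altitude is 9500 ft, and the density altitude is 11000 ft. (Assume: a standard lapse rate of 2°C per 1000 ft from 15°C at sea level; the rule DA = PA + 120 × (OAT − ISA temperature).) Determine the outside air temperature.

Density altitude − pressure altitude = 11000 − 9500 = +1500 ft.
At 120 ft/°C that is an ISA deviation of 1500/120 = +12.5°C.
ISA temperature at 9500 ft = 15 − 2 × (9500/1000) = -4°C.
OAT = ISA + deviation = -4 + (+12.5) = 8.5°C.

8.5°C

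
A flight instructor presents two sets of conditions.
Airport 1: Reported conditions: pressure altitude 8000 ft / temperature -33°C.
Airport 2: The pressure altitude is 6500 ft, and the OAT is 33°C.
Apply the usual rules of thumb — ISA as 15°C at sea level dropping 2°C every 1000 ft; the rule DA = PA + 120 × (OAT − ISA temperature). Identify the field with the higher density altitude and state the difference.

Airport 1: ISA temp = -1°C, deviation -32°C, DA = 8000 + 120 × (-32) = 4160 ft.
Airport 2: ISA temp = 2°C, deviation +31°C, DA = 6500 + 120 × 31 = 10220 ft.
Airport 2 is higher by 10220 − 4160 = 6060 ft.

Airport 2 by 6060 ft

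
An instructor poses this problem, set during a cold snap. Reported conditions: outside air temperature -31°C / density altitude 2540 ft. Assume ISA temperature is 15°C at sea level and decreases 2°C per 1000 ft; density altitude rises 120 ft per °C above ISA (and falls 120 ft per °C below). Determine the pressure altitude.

6500 ft

DA = PA + 120 × (OAT − (15 − 2·PA/1000)) = PA + 120·OAT − 1800 + 0.24·PA = 1.24·PA + 120·OAT − 1800.
So 1.24·PA = 2540 − 120 × (-31) + 1800 = 8060.
PA = 8060 / 1.24 = 6500 ft.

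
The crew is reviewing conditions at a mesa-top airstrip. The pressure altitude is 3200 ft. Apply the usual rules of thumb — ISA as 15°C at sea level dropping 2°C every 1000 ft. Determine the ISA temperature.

8.6°C

ISA temperature = 15 − 2 × (3200/1000) = 15 − 6.4 = 8.6°C.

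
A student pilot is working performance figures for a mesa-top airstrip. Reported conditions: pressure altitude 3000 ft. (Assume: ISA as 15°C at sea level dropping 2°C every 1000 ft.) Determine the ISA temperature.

9°C

ISA temperature = 15 − 2 × (3000/1000) = 15 − 6 = 9°C.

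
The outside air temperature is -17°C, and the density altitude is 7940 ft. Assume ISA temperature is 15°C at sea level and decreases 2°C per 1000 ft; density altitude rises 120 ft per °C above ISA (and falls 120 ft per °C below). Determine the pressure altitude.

9500 ft

DA = PA + 120 × (OAT − (15 − 2·PA/1000)) = PA + 120·OAT − 1800 + 0.24·PA = 1.24·PA + 120·OAT − 1800.
So 1.24·PA = 7940 − 120 × (-17) + 1800 = 11780.
PA = 11780 / 1.24 = 9500 ft.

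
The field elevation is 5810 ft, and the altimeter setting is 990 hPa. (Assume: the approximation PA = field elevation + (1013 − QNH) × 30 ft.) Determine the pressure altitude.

6500 ft

Pressure correction = (1013 − 990) × 30 = +690 ft.
Pressure altitude = 5810 + (+690) = 6500 ft.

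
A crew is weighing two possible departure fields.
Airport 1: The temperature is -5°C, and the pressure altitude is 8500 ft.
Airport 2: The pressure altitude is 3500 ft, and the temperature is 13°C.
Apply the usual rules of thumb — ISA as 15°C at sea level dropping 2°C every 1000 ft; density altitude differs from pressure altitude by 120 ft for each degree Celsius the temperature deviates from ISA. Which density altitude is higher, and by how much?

Airport 1 by 4040 ft

Airport 1: ISA temp = -2°C, deviation -3°C, DA = 8500 + 120 × (-3) = 8140 ft.
Airport 2: ISA temp = 8°C, deviation +5°C, DA = 3500 + 120 × 5 = 4100 ft.
Airport 1 is higher by 8140 − 4100 = 4040 ft.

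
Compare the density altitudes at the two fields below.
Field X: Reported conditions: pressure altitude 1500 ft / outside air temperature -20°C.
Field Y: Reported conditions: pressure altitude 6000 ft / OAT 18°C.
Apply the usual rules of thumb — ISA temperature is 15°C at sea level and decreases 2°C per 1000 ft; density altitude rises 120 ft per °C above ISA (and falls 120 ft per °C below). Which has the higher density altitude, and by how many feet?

Field X: ISA temp = 12°C, deviation -32°C, DA = 1500 + 120 × (-32) = -2340 ft.
Field Y: ISA temp = 3°C, deviation +15°C, DA = 6000 + 120 × 15 = 7800 ft.
Field Y is higher by 7800 − (-2340) = 10140 ft.

Field Y by 10140 ft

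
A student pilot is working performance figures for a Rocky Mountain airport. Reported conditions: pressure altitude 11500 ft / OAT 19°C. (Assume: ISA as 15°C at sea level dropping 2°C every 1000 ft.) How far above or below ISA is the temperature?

ISA temperature at 11500 ft = 15 − 2 × (11500/1000) = -8°C.
Deviation = OAT − ISA = 19 − (-8) = +27°C.

ISA+27°C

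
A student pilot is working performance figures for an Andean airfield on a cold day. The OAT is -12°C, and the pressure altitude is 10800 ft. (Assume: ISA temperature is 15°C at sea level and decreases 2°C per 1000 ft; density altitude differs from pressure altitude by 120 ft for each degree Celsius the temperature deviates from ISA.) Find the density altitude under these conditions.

10152 ft

ISA temperature at 10800 ft = 15 − 2 × (10800/1000) = -6.6°C.
ISA deviation = -12 − (-6.6) = -5.4°C.
Density altitude = 10800 + 120 × (-5.4) = 10800 + (-648) = 10152 ft.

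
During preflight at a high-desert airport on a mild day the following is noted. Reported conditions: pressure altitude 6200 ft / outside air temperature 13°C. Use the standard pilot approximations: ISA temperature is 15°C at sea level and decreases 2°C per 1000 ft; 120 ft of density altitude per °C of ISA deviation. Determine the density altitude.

ISA temperature at 6200 ft = 15 − 2 × (6200/1000) = 2.6°C.
ISA deviation = 13 − 2.6 = +10.4°C.
Density altitude = 6200 + 120 × (10.4) = 6200 + (+1248) = 7448 ft.

7448 ft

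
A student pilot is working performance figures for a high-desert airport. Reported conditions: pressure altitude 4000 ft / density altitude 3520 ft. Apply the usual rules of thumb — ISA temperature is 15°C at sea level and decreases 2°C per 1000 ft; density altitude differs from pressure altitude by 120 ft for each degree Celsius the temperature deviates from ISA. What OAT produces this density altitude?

3°C

Density altitude − pressure altitude = 3520 − 4000 = -480 ft.
At 120 ft/°C that is an ISA deviation of -480/120 = -4°C.
ISA temperature at 4000 ft = 15 − 2 × (4000/1000) = 7°C.
OAT = ISA + deviation = 7 + (-4) = 3°C.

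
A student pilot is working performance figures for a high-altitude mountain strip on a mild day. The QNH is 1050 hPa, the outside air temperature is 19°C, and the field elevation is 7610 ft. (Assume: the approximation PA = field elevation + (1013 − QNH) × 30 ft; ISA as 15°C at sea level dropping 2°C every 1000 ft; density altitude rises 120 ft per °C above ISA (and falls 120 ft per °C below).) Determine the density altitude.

8540 ft

Pressure altitude = 7610 + (1013 − 1050) × 30 = 7610 + (-1110) = 6500 ft.
ISA temperature at 6500 ft = 15 − 2 × (6500/1000) = 2°C.
ISA deviation = 19 − 2 = +17°C.
Density altitude = 6500 + 120 × (17) = 8540 ft.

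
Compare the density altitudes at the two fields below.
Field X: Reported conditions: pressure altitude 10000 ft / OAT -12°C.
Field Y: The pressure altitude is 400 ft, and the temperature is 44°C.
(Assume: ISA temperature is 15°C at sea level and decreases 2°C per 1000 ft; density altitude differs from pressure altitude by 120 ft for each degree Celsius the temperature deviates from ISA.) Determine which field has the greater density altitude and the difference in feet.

Field X: ISA temp = -5°C, deviation -7°C, DA = 10000 + 120 × (-7) = 9160 ft.
Field Y: ISA temp = 14.2°C, deviation +29.8°C, DA = 400 + 120 × 29.8 = 3976 ft.
Field X is higher by 9160 − 3976 = 5184 ft.

Field X by 5184 ft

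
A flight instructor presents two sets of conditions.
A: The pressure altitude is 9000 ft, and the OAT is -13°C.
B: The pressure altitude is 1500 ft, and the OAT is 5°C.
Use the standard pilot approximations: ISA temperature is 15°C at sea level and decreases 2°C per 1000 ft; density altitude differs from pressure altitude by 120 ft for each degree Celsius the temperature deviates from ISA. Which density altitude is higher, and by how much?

A: ISA temp = -3°C, deviation -10°C, DA = 9000 + 120 × (-10) = 7800 ft.
B: ISA temp = 12°C, deviation -7°C, DA = 1500 + 120 × (-7) = 660 ft.
A is higher by 7800 − 660 = 7140 ft.

A by 7140 ft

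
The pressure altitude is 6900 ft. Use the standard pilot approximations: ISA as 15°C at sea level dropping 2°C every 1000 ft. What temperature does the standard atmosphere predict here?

1.2°C

ISA temperature = 15 − 2 × (6900/1000) = 15 − 13.8 = 1.2°C.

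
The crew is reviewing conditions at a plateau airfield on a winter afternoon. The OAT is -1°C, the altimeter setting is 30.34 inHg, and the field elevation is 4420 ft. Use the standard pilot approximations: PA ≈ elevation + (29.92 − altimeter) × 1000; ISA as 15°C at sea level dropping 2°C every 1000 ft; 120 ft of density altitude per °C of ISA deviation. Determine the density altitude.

3040 ft

Pressure altitude = 4420 + (29.92 − 30.34) × 1000 = 4420 + (-420) = 4000 ft.
ISA temperature at 4000 ft = 15 − 2 × (4000/1000) = 7°C.
ISA deviation = -1 − 7 = -8°C.
Density altitude = 4000 + 120 × (-8) = 3040 ft.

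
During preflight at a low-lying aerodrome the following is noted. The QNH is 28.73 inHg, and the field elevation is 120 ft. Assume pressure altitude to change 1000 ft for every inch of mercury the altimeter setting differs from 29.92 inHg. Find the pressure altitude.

1310 ft

Pressure correction = (29.92 − 28.73) × 1000 = +1190 ft.
Pressure altitude = 120 + (+1190) = 1310 ft.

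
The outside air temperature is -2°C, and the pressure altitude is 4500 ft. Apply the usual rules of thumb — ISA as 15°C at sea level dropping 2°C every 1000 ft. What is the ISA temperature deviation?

ISA temperature at 4500 ft = 15 − 2 × (4500/1000) = 6°C.
Deviation = OAT − ISA = -2 − 6 = -8°C.

ISA-8°C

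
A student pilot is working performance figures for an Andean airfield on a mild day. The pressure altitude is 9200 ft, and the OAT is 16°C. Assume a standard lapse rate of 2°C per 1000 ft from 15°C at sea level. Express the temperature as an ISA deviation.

ISA temperature at 9200 ft = 15 − 2 × (9200/1000) = -3.4°C.
Deviation = OAT − ISA = 16 − (-3.4) = +19.4°C.

ISA+19.4°C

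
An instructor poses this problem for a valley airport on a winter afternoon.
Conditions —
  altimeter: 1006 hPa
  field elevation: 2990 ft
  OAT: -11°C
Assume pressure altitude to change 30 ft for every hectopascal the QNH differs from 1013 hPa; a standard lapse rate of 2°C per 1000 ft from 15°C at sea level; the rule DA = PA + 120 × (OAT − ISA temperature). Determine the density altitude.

Pressure altitude = 2990 + (1013 − 1006) × 30 = 2990 + (+210) = 3200 ft.
ISA temperature at 3200 ft = 15 − 2 × (3200/1000) = 8.6°C.
ISA deviation = -11 − 8.6 = -19.6°C.
Density altitude = 3200 + 120 × (-19.6) = 848 ft.

848 ft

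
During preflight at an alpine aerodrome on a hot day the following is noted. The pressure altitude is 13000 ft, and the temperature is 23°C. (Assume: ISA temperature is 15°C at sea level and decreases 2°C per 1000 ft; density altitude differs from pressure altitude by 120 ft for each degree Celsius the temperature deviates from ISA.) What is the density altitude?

17080 ft

ISA temperature at 13000 ft = 15 − 2 × (13000/1000) = -11°C.
ISA deviation = 23 − (-11) = +34°C.
Density altitude = 13000 + 120 × (34) = 13000 + (+4080) = 17080 ft.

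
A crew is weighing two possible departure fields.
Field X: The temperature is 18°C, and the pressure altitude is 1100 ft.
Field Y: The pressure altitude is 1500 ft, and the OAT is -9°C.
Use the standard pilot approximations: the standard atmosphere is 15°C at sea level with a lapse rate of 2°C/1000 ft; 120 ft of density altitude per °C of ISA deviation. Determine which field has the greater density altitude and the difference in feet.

Field X: ISA temp = 12.8°C, deviation +5.2°C, DA = 1100 + 120 × 5.2 = 1724 ft.
Field Y: ISA temp = 12°C, deviation -21°C, DA = 1500 + 120 × (-21) = -1020 ft.
Field X is higher by 1724 − (-1020) = 2744 ft.

Field X by 2744 ft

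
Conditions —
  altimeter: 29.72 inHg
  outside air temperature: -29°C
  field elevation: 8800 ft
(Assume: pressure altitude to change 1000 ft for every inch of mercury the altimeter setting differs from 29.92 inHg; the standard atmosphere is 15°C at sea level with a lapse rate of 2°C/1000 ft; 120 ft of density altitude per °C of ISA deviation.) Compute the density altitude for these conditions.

Pressure altitude = 8800 + (29.92 − 29.72) × 1000 = 8800 + (+200) = 9000 ft.
ISA temperature at 9000 ft = 15 − 2 × (9000/1000) = -3°C.
ISA deviation = -29 − (-3) = -26°C.
Density altitude = 9000 + 120 × (-26) = 5880 ft.

5880 ft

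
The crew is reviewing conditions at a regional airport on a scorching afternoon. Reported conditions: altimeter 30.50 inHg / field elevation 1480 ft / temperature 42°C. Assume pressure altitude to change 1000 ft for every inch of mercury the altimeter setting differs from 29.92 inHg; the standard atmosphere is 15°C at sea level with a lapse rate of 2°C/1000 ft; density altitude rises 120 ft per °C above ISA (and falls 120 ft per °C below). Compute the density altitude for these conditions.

Pressure altitude = 1480 + (29.92 − 30.50) × 1000 = 1480 + (-580) = 900 ft.
ISA temperature at 900 ft = 15 − 2 × (900/1000) = 13.2°C.
ISA deviation = 42 − 13.2 = +28.8°C.
Density altitude = 900 + 120 × (28.8) = 4356 ft.

4356 ft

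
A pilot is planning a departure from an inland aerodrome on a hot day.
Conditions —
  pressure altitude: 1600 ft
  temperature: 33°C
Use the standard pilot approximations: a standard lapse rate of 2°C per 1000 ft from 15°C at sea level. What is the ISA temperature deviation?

ISA temperature at 1600 ft = 15 − 2 × (1600/1000) = 11.8°C.
Deviation = OAT − ISA = 33 − 11.8 = +21.2°C.

ISA+21.2°C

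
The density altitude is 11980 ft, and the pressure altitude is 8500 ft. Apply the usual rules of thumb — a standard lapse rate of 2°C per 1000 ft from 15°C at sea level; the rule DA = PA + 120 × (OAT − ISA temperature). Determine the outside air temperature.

27°C

Density altitude − pressure altitude = 11980 − 8500 = +3480 ft.
At 120 ft/°C that is an ISA deviation of 3480/120 = +29°C.
ISA temperature at 8500 ft = 15 − 2 × (8500/1000) = -2°C.
OAT = ISA + deviation = -2 + (+29) = 27°C.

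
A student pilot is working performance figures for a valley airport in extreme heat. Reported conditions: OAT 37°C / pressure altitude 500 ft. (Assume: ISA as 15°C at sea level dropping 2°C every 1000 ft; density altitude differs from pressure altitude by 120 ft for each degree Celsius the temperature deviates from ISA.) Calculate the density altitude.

3260 ft

ISA temperature at 500 ft = 15 − 2 × (500/1000) = 14°C.
ISA deviation = 37 − 14 = +23°C.
Density altitude = 500 + 120 × (23) = 500 + (+2760) = 3260 ft.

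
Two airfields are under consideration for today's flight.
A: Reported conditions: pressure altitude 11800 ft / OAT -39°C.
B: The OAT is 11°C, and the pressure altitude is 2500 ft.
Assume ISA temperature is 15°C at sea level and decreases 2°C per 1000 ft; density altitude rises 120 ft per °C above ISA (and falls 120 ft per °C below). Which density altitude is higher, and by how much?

A by 5532 ft

A: ISA temp = -8.6°C, deviation -30.4°C, DA = 11800 + 120 × (-30.4) = 8152 ft.
B: ISA temp = 10°C, deviation +1°C, DA = 2500 + 120 × 1 = 2620 ft.
A is higher by 8152 − 2620 = 5532 ft.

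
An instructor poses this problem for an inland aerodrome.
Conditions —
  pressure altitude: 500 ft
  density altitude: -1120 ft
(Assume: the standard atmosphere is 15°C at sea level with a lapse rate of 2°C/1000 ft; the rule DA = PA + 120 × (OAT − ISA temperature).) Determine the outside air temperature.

0.5°C

Density altitude − pressure altitude = -1120 − 500 = -1620 ft.
At 120 ft/°C that is an ISA deviation of -1620/120 = -13.5°C.
ISA temperature at 500 ft = 15 − 2 × (500/1000) = 14°C.
OAT = ISA + deviation = 14 + (-13.5) = 0.5°C.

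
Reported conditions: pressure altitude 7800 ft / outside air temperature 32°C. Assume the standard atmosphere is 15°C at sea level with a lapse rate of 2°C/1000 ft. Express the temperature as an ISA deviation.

ISA temperature at 7800 ft = 15 − 2 × (7800/1000) = -0.6°C.
Deviation = OAT − ISA = 32 − (-0.6) = +32.6°C.

ISA+32.6°C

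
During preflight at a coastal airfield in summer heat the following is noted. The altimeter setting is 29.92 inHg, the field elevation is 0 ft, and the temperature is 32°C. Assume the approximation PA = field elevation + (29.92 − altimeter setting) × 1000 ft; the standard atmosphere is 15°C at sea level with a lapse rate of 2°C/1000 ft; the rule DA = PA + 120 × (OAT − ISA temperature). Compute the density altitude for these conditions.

2040 ft

Pressure altitude = 0 + (29.92 − 29.92) × 1000 = 0 + (0) = 0 ft.
ISA temperature at 0 ft = 15 − 2 × (0/1000) = 15°C.
ISA deviation = 32 − 15 = +17°C.
Density altitude = 0 + 120 × (17) = 2040 ft.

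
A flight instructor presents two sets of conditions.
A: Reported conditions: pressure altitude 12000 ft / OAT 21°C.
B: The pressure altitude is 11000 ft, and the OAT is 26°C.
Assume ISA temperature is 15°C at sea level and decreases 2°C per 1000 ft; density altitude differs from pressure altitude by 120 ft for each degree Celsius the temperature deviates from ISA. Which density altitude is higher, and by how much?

A by 640 ft

A: ISA temp = -9°C, deviation +30°C, DA = 12000 + 120 × 30 = 15600 ft.
B: ISA temp = -7°C, deviation +33°C, DA = 11000 + 120 × 33 = 14960 ft.
A is higher by 15600 − 14960 = 640 ft.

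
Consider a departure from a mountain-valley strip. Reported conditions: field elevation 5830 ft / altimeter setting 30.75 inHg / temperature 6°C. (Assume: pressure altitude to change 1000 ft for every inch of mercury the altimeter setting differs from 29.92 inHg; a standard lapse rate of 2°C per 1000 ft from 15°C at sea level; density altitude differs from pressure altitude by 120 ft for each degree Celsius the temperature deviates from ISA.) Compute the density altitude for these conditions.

5120 ft

Pressure altitude = 5830 + (29.92 − 30.75) × 1000 = 5830 + (-830) = 5000 ft.
ISA temperature at 5000 ft = 15 − 2 × (5000/1000) = 5°C.
ISA deviation = 6 − 5 = +1°C.
Density altitude = 5000 + 120 × (1) = 5120 ft.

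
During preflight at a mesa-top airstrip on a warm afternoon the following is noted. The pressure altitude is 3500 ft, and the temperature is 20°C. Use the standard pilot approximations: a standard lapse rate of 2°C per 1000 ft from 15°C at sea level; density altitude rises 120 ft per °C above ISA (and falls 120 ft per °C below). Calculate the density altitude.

4940 ft

ISA temperature at 3500 ft = 15 − 2 × (3500/1000) = 8°C.
ISA deviation = 20 − 8 = +12°C.
Density altitude = 3500 + 120 × (12) = 3500 + (+1440) = 4940 ft.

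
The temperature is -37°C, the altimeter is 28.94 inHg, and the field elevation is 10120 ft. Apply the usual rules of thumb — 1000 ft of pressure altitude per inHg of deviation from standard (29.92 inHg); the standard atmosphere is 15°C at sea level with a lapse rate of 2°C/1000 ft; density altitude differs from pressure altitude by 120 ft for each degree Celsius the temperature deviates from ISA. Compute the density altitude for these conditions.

7524 ft

Pressure altitude = 10120 + (29.92 − 28.94) × 1000 = 10120 + (+980) = 11100 ft.
ISA temperature at 11100 ft = 15 − 2 × (11100/1000) = -7.2°C.
ISA deviation = -37 − (-7.2) = -29.8°C.
Density altitude = 11100 + 120 × (-29.8) = 7524 ft.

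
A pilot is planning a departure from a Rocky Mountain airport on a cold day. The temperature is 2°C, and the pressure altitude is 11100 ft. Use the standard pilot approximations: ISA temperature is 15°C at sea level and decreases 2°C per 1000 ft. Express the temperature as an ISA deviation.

ISA+9.2°C

ISA temperature at 11100 ft = 15 − 2 × (11100/1000) = -7.2°C.
Deviation = OAT − ISA = 2 − (-7.2) = +9.2°C.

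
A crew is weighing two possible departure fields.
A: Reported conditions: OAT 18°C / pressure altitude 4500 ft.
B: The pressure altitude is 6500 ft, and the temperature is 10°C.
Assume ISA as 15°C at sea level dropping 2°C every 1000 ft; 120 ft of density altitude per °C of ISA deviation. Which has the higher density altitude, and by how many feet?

B by 1520 ft

A: ISA temp = 6°C, deviation +12°C, DA = 4500 + 120 × 12 = 5940 ft.
B: ISA temp = 2°C, deviation +8°C, DA = 6500 + 120 × 8 = 7460 ft.
B is higher by 7460 − 5940 = 1520 ft.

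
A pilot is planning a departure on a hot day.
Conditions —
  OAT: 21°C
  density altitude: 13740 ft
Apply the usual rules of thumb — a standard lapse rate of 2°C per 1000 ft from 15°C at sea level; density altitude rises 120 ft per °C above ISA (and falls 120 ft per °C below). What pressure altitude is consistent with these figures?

DA = PA + 120 × (OAT − (15 − 2·PA/1000)) = PA + 120·OAT − 1800 + 0.24·PA = 1.24·PA + 120·OAT − 1800.
So 1.24·PA = 13740 − 120 × 21 + 1800 = 13020.
PA = 13020 / 1.24 = 10500 ft.

10500 ft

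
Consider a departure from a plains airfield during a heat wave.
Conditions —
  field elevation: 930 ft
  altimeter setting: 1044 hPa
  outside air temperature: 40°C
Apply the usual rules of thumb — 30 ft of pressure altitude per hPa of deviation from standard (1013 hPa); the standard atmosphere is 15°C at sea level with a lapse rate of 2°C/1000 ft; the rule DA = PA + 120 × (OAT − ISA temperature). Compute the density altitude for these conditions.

3000 ft

Pressure altitude = 930 + (1013 − 1044) × 30 = 930 + (-930) = 0 ft.
ISA temperature at 0 ft = 15 − 2 × (0/1000) = 15°C.
ISA deviation = 40 − 15 = +25°C.
Density altitude = 0 + 120 × (25) = 3000 ft.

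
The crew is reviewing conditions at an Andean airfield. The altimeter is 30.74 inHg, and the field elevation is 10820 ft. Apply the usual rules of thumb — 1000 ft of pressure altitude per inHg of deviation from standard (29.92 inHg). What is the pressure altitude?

10000 ft

Pressure correction = (29.92 − 30.74) × 1000 = -820 ft.
Pressure altitude = 10820 + (-820) = 10000 ft.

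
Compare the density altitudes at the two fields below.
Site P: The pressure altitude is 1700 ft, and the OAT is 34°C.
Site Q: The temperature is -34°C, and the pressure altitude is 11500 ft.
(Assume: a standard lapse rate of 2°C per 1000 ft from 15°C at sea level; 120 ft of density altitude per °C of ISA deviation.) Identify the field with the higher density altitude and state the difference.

Site Q by 3992 ft

Site P: ISA temp = 11.6°C, deviation +22.4°C, DA = 1700 + 120 × 22.4 = 4388 ft.
Site Q: ISA temp = -8°C, deviation -26°C, DA = 11500 + 120 × (-26) = 8380 ft.
Site Q is higher by 8380 − 4388 = 3992 ft.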